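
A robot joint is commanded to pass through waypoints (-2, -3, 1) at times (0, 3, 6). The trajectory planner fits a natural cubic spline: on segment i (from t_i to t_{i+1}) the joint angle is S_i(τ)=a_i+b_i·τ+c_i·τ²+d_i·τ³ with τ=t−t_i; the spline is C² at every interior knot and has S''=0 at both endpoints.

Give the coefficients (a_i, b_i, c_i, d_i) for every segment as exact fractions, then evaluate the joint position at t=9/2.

  seg 0: a=-2 b=-3/4 c=0 d=5/108
  seg 1: a=-3 b=1/2 c=5/12 d=-5/108
S(9/2) = -47/32

Δ: Δ0=-1/3, Δ1=4/3
row 1: diag=12, rhs=10; c'=1/4, d'=5/6
back: M1=5/6
M: M0=0, M1=5/6, M2=0
seg 0: a=-2, c=M0/2=0, d=(M1−M0)/(6·3)=5/108, b=Δ0−h0·(2M0+M1)/6=-3/4
seg 1: a=-3, c=M1/2=5/12, d=(M2−M1)/(6·3)=-5/108, b=Δ1−h1·(2M1+M2)/6=1/2
t_q=9/2 → seg 1, τ=3/2; S=-3+1/2·τ+5/12·τ²+-5/108·τ³=-47/32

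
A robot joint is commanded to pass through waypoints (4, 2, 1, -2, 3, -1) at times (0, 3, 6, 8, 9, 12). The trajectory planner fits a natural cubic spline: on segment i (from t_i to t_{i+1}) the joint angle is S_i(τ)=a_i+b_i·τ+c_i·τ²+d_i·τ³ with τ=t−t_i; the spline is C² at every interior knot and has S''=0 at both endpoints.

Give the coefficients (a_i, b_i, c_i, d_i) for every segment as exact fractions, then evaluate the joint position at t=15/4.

  seg 0: a=4 b=-3469/3222 c=0 d=1321/28998
  seg 1: a=2 b=247/1611 c=1321/3222 d=-5531/28998
  seg 2: a=1 b=-8173/3222 c=-2105/1611 d=490/537
  seg 3: a=-2 b=10267/3222 c=6715/1611 d=-843/358
  seg 4: a=3 b=7183/1611 c=-9331/3222 d=9331/28998
S(15/4) = 51899/22912

Δ: Δ0=-2/3, Δ1=-1/3, Δ2=-3/2, Δ3=5, Δ4=-4/3
row 1: diag=12, rhs=2; c'=1/4, d'=1/6
row 2: denom=10−3·1/4=37/4; d'=(-7−3·1/6)/(37/4)=-30/37
row 3: denom=6−2·8/37=206/37; d'=(39−2·-30/37)/(206/37)=1503/206
row 4: denom=8−1·37/206=1611/206; d'=(-38−1·1503/206)/(1611/206)=-9331/1611
back: M4=-9331/1611
back: M3=1503/206−37/206·-9331/1611=13430/1611
back: M2=-30/37−8/37·13430/1611=-4210/1611
back: M1=1/6−1/4·-4210/1611=1321/1611
M: M0=0, M1=1321/1611, M2=-4210/1611, M3=13430/1611, M4=-9331/1611, M5=0
seg 0: a=4, c=M0/2=0, d=(M1−M0)/(6·3)=1321/28998, b=Δ0−h0·(2M0+M1)/6=-3469/3222
seg 1: a=2, c=M1/2=1321/3222, d=(M2−M1)/(6·3)=-5531/28998, b=Δ1−h1·(2M1+M2)/6=247/1611
seg 2: a=1, c=M2/2=-2105/1611, d=(M3−M2)/(6·2)=490/537, b=Δ2−h2·(2M2+M3)/6=-8173/3222
seg 3: a=-2, c=M3/2=6715/1611, d=(M4−M3)/(6·1)=-843/358, b=Δ3−h3·(2M3+M4)/6=10267/3222
seg 4: a=3, c=M4/2=-9331/3222, d=(M5−M4)/(6·3)=9331/28998, b=Δ4−h4·(2M4+M5)/6=7183/1611
t_q=15/4 → seg 1, τ=3/4; S=2+247/1611·τ+1321/3222·τ²+-5531/28998·τ³=51899/22912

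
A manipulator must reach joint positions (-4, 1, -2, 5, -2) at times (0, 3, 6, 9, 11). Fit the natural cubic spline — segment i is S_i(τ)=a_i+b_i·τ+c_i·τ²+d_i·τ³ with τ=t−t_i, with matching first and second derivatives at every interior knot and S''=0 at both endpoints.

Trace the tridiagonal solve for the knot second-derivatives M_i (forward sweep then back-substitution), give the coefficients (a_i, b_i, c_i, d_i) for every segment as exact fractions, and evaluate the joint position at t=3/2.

  seg 0: a=-4 b=11/4 c=0 d=-13/108
  seg 1: a=1 b=-1/2 c=-13/12 d=11/36
  seg 2: a=-2 b=5/4 c=5/3 d=-47/108
  seg 3: a=5 b=-1/2 c=-9/4 d=3/8
S(3/2) = -9/32

Δ: Δ0=5/3, Δ1=-1, Δ2=7/3, Δ3=-7/2
row 1: diag=12, rhs=-16; c'=1/4, d'=-4/3
row 2: denom=12−3·1/4=45/4; d'=(20−3·-4/3)/(45/4)=32/15
row 3: denom=10−3·4/15=46/5; d'=(-35−3·32/15)/(46/5)=-9/2
back: M3=-9/2
back: M2=32/15−4/15·-9/2=10/3
back: M1=-4/3−1/4·10/3=-13/6
M: M0=0, M1=-13/6, M2=10/3, M3=-9/2, M4=0
seg 0: a=-4, c=M0/2=0, d=(M1−M0)/(6·3)=-13/108, b=Δ0−h0·(2M0+M1)/6=11/4
seg 1: a=1, c=M1/2=-13/12, d=(M2−M1)/(6·3)=11/36, b=Δ1−h1·(2M1+M2)/6=-1/2
seg 2: a=-2, c=M2/2=5/3, d=(M3−M2)/(6·3)=-47/108, b=Δ2−h2·(2M2+M3)/6=5/4
seg 3: a=5, c=M3/2=-9/4, d=(M4−M3)/(6·2)=3/8, b=Δ3−h3·(2M3+M4)/6=-1/2
t_q=3/2 → seg 0, τ=3/2; S=-4+11/4·τ+0·τ²+-13/108·τ³=-9/32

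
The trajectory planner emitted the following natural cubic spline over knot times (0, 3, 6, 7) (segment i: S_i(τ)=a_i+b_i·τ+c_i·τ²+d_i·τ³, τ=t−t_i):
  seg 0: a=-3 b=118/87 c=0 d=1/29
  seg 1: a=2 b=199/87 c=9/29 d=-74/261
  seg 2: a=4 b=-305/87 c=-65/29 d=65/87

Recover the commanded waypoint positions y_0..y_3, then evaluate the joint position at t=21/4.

y_0 = S_0(0) = a_0 = -3
y_1 = S_1(0) = a_1 = 2
y_2 = S_2(0) = a_2 = 4
y_3 = S_2(1) = -1
t_q=21/4 is in segment 1 (τ=9/4); S_1(τ)=5093/928

y_0=-3 y_1=2 y_2=4 y_3=-1
S(21/4) = 5093/928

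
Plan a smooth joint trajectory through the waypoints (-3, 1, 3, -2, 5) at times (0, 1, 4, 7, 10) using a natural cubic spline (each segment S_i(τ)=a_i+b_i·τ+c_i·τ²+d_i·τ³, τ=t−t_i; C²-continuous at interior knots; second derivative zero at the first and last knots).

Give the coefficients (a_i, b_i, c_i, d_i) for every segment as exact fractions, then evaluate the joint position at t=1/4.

  seg 0: a=-3 b=703/162 c=0 d=-55/162
  seg 1: a=1 b=269/81 c=-55/54 d=65/1458
  seg 2: a=3 b=-257/162 c=-50/81 d=287/1458
  seg 3: a=-2 b=2/81 c=187/162 d=-187/1458
S(1/4) = -6637/3456

Δ: Δ0=4, Δ1=2/3, Δ2=-5/3, Δ3=7/3
row 1: diag=8, rhs=-20; c'=3/8, d'=-5/2
row 2: denom=12−3·3/8=87/8; d'=(-14−3·-5/2)/(87/8)=-52/87
row 3: denom=12−3·8/29=324/29; d'=(24−3·-52/87)/(324/29)=187/81
back: M3=187/81
back: M2=-52/87−8/29·187/81=-100/81
back: M1=-5/2−3/8·-100/81=-55/27
M: M0=0, M1=-55/27, M2=-100/81, M3=187/81, M4=0
seg 0: a=-3, c=M0/2=0, d=(M1−M0)/(6·1)=-55/162, b=Δ0−h0·(2M0+M1)/6=703/162
seg 1: a=1, c=M1/2=-55/54, d=(M2−M1)/(6·3)=65/1458, b=Δ1−h1·(2M1+M2)/6=269/81
seg 2: a=3, c=M2/2=-50/81, d=(M3−M2)/(6·3)=287/1458, b=Δ2−h2·(2M2+M3)/6=-257/162
seg 3: a=-2, c=M3/2=187/162, d=(M4−M3)/(6·3)=-187/1458, b=Δ3−h3·(2M3+M4)/6=2/81
t_q=1/4 → seg 0, τ=1/4; S=-3+703/162·τ+0·τ²+-55/162·τ³=-6637/3456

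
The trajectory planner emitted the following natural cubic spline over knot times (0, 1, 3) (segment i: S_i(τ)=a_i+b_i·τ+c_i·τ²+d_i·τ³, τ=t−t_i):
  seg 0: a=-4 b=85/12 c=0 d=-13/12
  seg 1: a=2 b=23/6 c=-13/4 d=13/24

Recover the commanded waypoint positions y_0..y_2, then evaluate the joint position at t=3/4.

y_0 = S_0(0) = a_0 = -4
y_1 = S_1(0) = a_1 = 2
y_2 = S_1(2) = 1
t_q=3/4 is in segment 0 (τ=3/4); S_0(τ)=219/256

y_0=-4 y_1=2 y_2=1
S(3/4) = 219/256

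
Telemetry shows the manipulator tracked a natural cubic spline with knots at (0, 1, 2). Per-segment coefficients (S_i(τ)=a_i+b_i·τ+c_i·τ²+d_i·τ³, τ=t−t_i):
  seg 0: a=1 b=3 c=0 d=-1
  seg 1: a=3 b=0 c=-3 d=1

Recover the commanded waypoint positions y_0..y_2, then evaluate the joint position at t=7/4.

y_0 = S_0(0) = a_0 = 1
y_1 = S_1(0) = a_1 = 3
y_2 = S_1(1) = 1
t_q=7/4 is in segment 1 (τ=3/4); S_1(τ)=111/64

y_0=1 y_1=3 y_2=1
S(7/4) = 111/64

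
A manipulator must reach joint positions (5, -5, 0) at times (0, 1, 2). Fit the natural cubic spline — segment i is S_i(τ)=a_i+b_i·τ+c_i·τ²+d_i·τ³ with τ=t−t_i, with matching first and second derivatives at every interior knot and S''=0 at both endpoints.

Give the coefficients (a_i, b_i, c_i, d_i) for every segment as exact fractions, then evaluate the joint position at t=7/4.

Δ: Δ0=-10, Δ1=5
row 1: diag=4, rhs=90; c'=1/4, d'=45/2
back: M1=45/2
M: M0=0, M1=45/2, M2=0
seg 0: a=5, c=M0/2=0, d=(M1−M0)/(6·1)=15/4, b=Δ0−h0·(2M0+M1)/6=-55/4
seg 1: a=-5, c=M1/2=45/4, d=(M2−M1)/(6·1)=-15/4, b=Δ1−h1·(2M1+M2)/6=-5/2
t_q=7/4 → seg 1, τ=3/4; S=-5+-5/2·τ+45/4·τ²+-15/4·τ³=-545/256

  seg 0: a=5 b=-55/4 c=0 d=15/4
  seg 1: a=-5 b=-5/2 c=45/4 d=-15/4
S(7/4) = -545/256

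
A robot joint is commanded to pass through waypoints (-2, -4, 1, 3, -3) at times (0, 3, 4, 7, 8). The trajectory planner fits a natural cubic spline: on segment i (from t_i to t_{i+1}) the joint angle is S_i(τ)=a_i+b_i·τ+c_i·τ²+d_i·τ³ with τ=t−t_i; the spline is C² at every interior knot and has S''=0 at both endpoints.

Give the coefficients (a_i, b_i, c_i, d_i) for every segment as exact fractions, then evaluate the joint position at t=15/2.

  seg 0: a=-2 b=-1267/432 c=0 d=979/3888
  seg 1: a=-4 b=835/216 c=979/432 d=-163/144
  seg 2: a=1 b=2161/432 c=-61/54 d=-409/3888
  seg 3: a=3 b=-997/216 c=-299/144 d=299/432
S(15/2) = 299/1152

Δ: Δ0=-2/3, Δ1=5, Δ2=2/3, Δ3=-6
row 1: diag=8, rhs=34; c'=1/8, d'=17/4
row 2: denom=8−1·1/8=63/8; d'=(-26−1·17/4)/(63/8)=-242/63
row 3: denom=8−3·8/21=48/7; d'=(-40−3·-242/63)/(48/7)=-299/72
back: M3=-299/72
back: M2=-242/63−8/21·-299/72=-61/27
back: M1=17/4−1/8·-61/27=979/216
M: M0=0, M1=979/216, M2=-61/27, M3=-299/72, M4=0
seg 0: a=-2, c=M0/2=0, d=(M1−M0)/(6·3)=979/3888, b=Δ0−h0·(2M0+M1)/6=-1267/432
seg 1: a=-4, c=M1/2=979/432, d=(M2−M1)/(6·1)=-163/144, b=Δ1−h1·(2M1+M2)/6=835/216
seg 2: a=1, c=M2/2=-61/54, d=(M3−M2)/(6·3)=-409/3888, b=Δ2−h2·(2M2+M3)/6=2161/432
seg 3: a=3, c=M3/2=-299/144, d=(M4−M3)/(6·1)=299/432, b=Δ3−h3·(2M3+M4)/6=-997/216
t_q=15/2 → seg 3, τ=1/2; S=3+-997/216·τ+-299/144·τ²+299/432·τ³=299/1152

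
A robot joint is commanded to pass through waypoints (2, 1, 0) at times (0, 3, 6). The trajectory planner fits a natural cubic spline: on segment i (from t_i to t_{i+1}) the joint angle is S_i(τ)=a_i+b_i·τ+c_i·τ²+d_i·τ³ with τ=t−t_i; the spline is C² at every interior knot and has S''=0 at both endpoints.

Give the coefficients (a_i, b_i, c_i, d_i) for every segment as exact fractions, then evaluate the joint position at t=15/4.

Δ: Δ0=-1/3, Δ1=-1/3
row 1: diag=12, rhs=0; c'=1/4, d'=0
back: M1=0
M: M0=0, M1=0, M2=0
seg 0: a=2, c=M0/2=0, d=(M1−M0)/(6·3)=0, b=Δ0−h0·(2M0+M1)/6=-1/3
seg 1: a=1, c=M1/2=0, d=(M2−M1)/(6·3)=0, b=Δ1−h1·(2M1+M2)/6=-1/3
t_q=15/4 → seg 1, τ=3/4; S=1+-1/3·τ+0·τ²+0·τ³=3/4

  seg 0: a=2 b=-1/3 c=0 d=0
  seg 1: a=1 b=-1/3 c=0 d=0
S(15/4) = 3/4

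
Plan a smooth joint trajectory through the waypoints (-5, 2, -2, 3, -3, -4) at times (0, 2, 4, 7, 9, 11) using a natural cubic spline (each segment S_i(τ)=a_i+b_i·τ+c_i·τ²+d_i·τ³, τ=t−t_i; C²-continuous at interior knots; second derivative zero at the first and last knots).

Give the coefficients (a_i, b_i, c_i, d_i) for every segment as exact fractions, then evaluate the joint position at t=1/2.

Δ: Δ0=7/2, Δ1=-2, Δ2=5/3, Δ3=-3, Δ4=-1/2
row 1: diag=8, rhs=-33; c'=1/4, d'=-33/8
row 2: denom=10−2·1/4=19/2; d'=(22−2·-33/8)/(19/2)=121/38
row 3: denom=10−3·6/19=172/19; d'=(-28−3·121/38)/(172/19)=-1427/344
row 4: denom=8−2·19/86=325/43; d'=(15−2·-1427/344)/(325/43)=4007/1300
back: M4=4007/1300
back: M3=-1427/344−19/86·4007/1300=-3139/650
back: M2=121/38−6/19·-3139/650=3061/650
back: M1=-33/8−1/4·3061/650=-6893/1300
M: M0=0, M1=-6893/1300, M2=3061/650, M3=-3139/650, M4=4007/1300, M5=0
seg 0: a=-5, c=M0/2=0, d=(M1−M0)/(6·2)=-6893/15600, b=Δ0−h0·(2M0+M1)/6=20543/3900
seg 1: a=2, c=M1/2=-6893/2600, d=(M2−M1)/(6·2)=2603/3120, b=Δ1−h1·(2M1+M2)/6=-34/975
seg 2: a=-2, c=M2/2=3061/1300, d=(M3−M2)/(6·3)=-62/117, b=Δ2−h2·(2M2+M3)/6=-2449/3900
seg 3: a=3, c=M3/2=-3139/1300, d=(M4−M3)/(6·2)=2057/3120, b=Δ3−h3·(2M3+M4)/6=-3151/3900
seg 4: a=-3, c=M4/2=4007/2600, d=(M5−M4)/(6·2)=-4007/15600, b=Δ4−h4·(2M4+M5)/6=-2491/975
t_q=1/2 → seg 0, τ=1/2; S=-5+20543/3900·τ+0·τ²+-6893/15600·τ³=-20147/8320

  seg 0: a=-5 b=20543/3900 c=0 d=-6893/15600
  seg 1: a=2 b=-34/975 c=-6893/2600 d=2603/3120
  seg 2: a=-2 b=-2449/3900 c=3061/1300 d=-62/117
  seg 3: a=3 b=-3151/3900 c=-3139/1300 d=2057/3120
  seg 4: a=-3 b=-2491/975 c=4007/2600 d=-4007/15600
S(1/2) = -20147/8320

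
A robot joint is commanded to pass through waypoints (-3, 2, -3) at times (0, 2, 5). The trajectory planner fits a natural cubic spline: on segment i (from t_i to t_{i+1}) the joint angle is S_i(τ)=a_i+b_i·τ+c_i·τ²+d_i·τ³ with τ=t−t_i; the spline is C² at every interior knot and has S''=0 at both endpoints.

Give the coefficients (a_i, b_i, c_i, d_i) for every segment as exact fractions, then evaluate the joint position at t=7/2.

Δ: Δ0=5/2, Δ1=-5/3
row 1: diag=10, rhs=-25; c'=3/10, d'=-5/2
back: M1=-5/2
M: M0=0, M1=-5/2, M2=0
seg 0: a=-3, c=M0/2=0, d=(M1−M0)/(6·2)=-5/24, b=Δ0−h0·(2M0+M1)/6=10/3
seg 1: a=2, c=M1/2=-5/4, d=(M2−M1)/(6·3)=5/36, b=Δ1−h1·(2M1+M2)/6=5/6
t_q=7/2 → seg 1, τ=3/2; S=2+5/6·τ+-5/4·τ²+5/36·τ³=29/32

  seg 0: a=-3 b=10/3 c=0 d=-5/24
  seg 1: a=2 b=5/6 c=-5/4 d=5/36
S(7/2) = 29/32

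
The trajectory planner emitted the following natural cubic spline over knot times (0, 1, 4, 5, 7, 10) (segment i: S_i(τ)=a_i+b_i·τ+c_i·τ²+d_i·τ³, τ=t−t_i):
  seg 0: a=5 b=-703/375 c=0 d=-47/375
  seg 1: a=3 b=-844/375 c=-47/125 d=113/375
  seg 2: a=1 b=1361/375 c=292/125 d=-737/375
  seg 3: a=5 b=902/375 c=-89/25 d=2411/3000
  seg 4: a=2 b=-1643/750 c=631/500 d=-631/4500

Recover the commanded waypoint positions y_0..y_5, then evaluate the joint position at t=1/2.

y_0=5 y_1=3 y_2=1 y_3=5 y_4=2 y_5=3
S(1/2) = 4047/1000

y_0 = S_0(0) = a_0 = 5
y_1 = S_1(0) = a_1 = 3
y_2 = S_2(0) = a_2 = 1
y_3 = S_3(0) = a_3 = 5
y_4 = S_4(0) = a_4 = 2
y_5 = S_4(3) = 3
t_q=1/2 is in segment 0 (τ=1/2); S_0(τ)=4047/1000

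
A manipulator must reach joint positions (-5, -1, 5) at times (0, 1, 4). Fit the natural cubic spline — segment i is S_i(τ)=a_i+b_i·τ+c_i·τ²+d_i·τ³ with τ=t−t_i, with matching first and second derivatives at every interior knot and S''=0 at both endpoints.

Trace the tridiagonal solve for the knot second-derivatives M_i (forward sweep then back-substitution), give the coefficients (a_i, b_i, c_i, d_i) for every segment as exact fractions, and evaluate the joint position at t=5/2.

  seg 0: a=-5 b=17/4 c=0 d=-1/4
  seg 1: a=-1 b=7/2 c=-3/4 d=1/12
S(5/2) = 91/32

Δ: Δ0=4, Δ1=2
row 1: diag=8, rhs=-12; c'=3/8, d'=-3/2
back: M1=-3/2
M: M0=0, M1=-3/2, M2=0
seg 0: a=-5, c=M0/2=0, d=(M1−M0)/(6·1)=-1/4, b=Δ0−h0·(2M0+M1)/6=17/4
seg 1: a=-1, c=M1/2=-3/4, d=(M2−M1)/(6·3)=1/12, b=Δ1−h1·(2M1+M2)/6=7/2
t_q=5/2 → seg 1, τ=3/2; S=-1+7/2·τ+-3/4·τ²+1/12·τ³=91/32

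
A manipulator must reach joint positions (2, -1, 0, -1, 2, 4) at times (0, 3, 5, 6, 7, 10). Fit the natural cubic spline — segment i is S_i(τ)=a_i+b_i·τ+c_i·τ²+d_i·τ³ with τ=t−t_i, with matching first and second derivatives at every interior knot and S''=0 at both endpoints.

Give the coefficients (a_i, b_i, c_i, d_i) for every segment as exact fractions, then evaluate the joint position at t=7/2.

Δ: Δ0=-1, Δ1=1/2, Δ2=-1, Δ3=3, Δ4=2/3
row 1: diag=10, rhs=9; c'=1/5, d'=9/10
row 2: denom=6−2·1/5=28/5; d'=(-9−2·9/10)/(28/5)=-27/14
row 3: denom=4−1·5/28=107/28; d'=(24−1·-27/14)/(107/28)=726/107
row 4: denom=8−1·28/107=828/107; d'=(-14−1·726/107)/(828/107)=-556/207
back: M4=-556/207
back: M3=726/107−28/107·-556/207=1550/207
back: M2=-27/14−5/28·1550/207=-676/207
back: M1=9/10−1/5·-676/207=643/414
M: M0=0, M1=643/414, M2=-676/207, M3=1550/207, M4=-556/207, M5=0
seg 0: a=2, c=M0/2=0, d=(M1−M0)/(6·3)=643/7452, b=Δ0−h0·(2M0+M1)/6=-1471/828
seg 1: a=-1, c=M1/2=643/828, d=(M2−M1)/(6·2)=-665/1656, b=Δ1−h1·(2M1+M2)/6=229/414
seg 2: a=0, c=M2/2=-338/207, d=(M3−M2)/(6·1)=371/207, b=Δ2−h2·(2M2+M3)/6=-80/69
seg 3: a=-1, c=M3/2=775/207, d=(M4−M3)/(6·1)=-39/23, b=Δ3−h3·(2M3+M4)/6=197/207
seg 4: a=2, c=M4/2=-278/207, d=(M5−M4)/(6·3)=278/1863, b=Δ4−h4·(2M4+M5)/6=694/207
t_q=7/2 → seg 1, τ=1/2; S=-1+229/414·τ+643/828·τ²+-665/1656·τ³=-853/1472

  seg 0: a=2 b=-1471/828 c=0 d=643/7452
  seg 1: a=-1 b=229/414 c=643/828 d=-665/1656
  seg 2: a=0 b=-80/69 c=-338/207 d=371/207
  seg 3: a=-1 b=197/207 c=775/207 d=-39/23
  seg 4: a=2 b=694/207 c=-278/207 d=278/1863
S(7/2) = -853/1472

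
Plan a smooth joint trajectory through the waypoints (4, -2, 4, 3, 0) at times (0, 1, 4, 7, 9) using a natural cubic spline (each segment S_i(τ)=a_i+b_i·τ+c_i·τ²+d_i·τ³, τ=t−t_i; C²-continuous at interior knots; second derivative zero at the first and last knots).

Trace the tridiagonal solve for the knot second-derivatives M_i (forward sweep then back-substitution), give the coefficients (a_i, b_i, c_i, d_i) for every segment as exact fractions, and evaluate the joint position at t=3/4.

  seg 0: a=4 b=-11471/1596 c=0 d=1895/1596
  seg 1: a=-2 b=-2893/798 c=1895/532 d=-8077/14364
  seg 2: a=4 b=4093/1596 c=-598/399 d=2551/14364
  seg 3: a=3 b=-1303/798 c=53/532 d=-53/3192
S(3/4) = -4327/4864

Δ: Δ0=-6, Δ1=2, Δ2=-1/3, Δ3=-3/2
row 1: diag=8, rhs=48; c'=3/8, d'=6
row 2: denom=12−3·3/8=87/8; d'=(-14−3·6)/(87/8)=-256/87
row 3: denom=10−3·8/29=266/29; d'=(-7−3·-256/87)/(266/29)=53/266
back: M3=53/266
back: M2=-256/87−8/29·53/266=-1196/399
back: M1=6−3/8·-1196/399=1895/266
M: M0=0, M1=1895/266, M2=-1196/399, M3=53/266, M4=0
seg 0: a=4, c=M0/2=0, d=(M1−M0)/(6·1)=1895/1596, b=Δ0−h0·(2M0+M1)/6=-11471/1596
seg 1: a=-2, c=M1/2=1895/532, d=(M2−M1)/(6·3)=-8077/14364, b=Δ1−h1·(2M1+M2)/6=-2893/798
seg 2: a=4, c=M2/2=-598/399, d=(M3−M2)/(6·3)=2551/14364, b=Δ2−h2·(2M2+M3)/6=4093/1596
seg 3: a=3, c=M3/2=53/532, d=(M4−M3)/(6·2)=-53/3192, b=Δ3−h3·(2M3+M4)/6=-1303/798
t_q=3/4 → seg 0, τ=3/4; S=4+-11471/1596·τ+0·τ²+1895/1596·τ³=-4327/4864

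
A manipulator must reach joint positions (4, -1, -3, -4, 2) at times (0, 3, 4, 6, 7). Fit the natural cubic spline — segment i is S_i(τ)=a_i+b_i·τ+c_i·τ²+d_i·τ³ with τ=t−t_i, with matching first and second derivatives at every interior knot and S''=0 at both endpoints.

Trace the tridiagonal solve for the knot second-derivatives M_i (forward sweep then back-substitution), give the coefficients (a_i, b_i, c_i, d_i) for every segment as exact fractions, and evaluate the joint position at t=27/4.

  seg 0: a=4 b=-119/75 c=0 d=-2/225
  seg 1: a=-1 b=-137/75 c=-2/25 d=-7/75
  seg 2: a=-3 b=-34/15 c=-9/25 d=373/600
  seg 3: a=-4 b=563/150 c=337/100 d=-337/300
S(27/4) = 303/1280

Δ: Δ0=-5/3, Δ1=-2, Δ2=-1/2, Δ3=6
row 1: diag=8, rhs=-2; c'=1/8, d'=-1/4
row 2: denom=6−1·1/8=47/8; d'=(9−1·-1/4)/(47/8)=74/47
row 3: denom=6−2·16/47=250/47; d'=(39−2·74/47)/(250/47)=337/50
back: M3=337/50
back: M2=74/47−16/47·337/50=-18/25
back: M1=-1/4−1/8·-18/25=-4/25
M: M0=0, M1=-4/25, M2=-18/25, M3=337/50, M4=0
seg 0: a=4, c=M0/2=0, d=(M1−M0)/(6·3)=-2/225, b=Δ0−h0·(2M0+M1)/6=-119/75
seg 1: a=-1, c=M1/2=-2/25, d=(M2−M1)/(6·1)=-7/75, b=Δ1−h1·(2M1+M2)/6=-137/75
seg 2: a=-3, c=M2/2=-9/25, d=(M3−M2)/(6·2)=373/600, b=Δ2−h2·(2M2+M3)/6=-34/15
seg 3: a=-4, c=M3/2=337/100, d=(M4−M3)/(6·1)=-337/300, b=Δ3−h3·(2M3+M4)/6=563/150
t_q=27/4 → seg 3, τ=3/4; S=-4+563/150·τ+337/100·τ²+-337/300·τ³=303/1280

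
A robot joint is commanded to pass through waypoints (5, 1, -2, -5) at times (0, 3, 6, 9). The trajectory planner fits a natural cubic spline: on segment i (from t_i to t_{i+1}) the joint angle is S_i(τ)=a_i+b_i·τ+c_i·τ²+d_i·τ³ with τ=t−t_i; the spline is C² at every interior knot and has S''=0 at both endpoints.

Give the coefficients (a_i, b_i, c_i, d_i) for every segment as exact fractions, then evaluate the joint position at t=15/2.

Δ: Δ0=-4/3, Δ1=-1, Δ2=-1
row 1: diag=12, rhs=2; c'=1/4, d'=1/6
row 2: denom=12−3·1/4=45/4; d'=(0−3·1/6)/(45/4)=-2/45
back: M2=-2/45
back: M1=1/6−1/4·-2/45=8/45
M: M0=0, M1=8/45, M2=-2/45, M3=0
seg 0: a=5, c=M0/2=0, d=(M1−M0)/(6·3)=4/405, b=Δ0−h0·(2M0+M1)/6=-64/45
seg 1: a=1, c=M1/2=4/45, d=(M2−M1)/(6·3)=-1/81, b=Δ1−h1·(2M1+M2)/6=-52/45
seg 2: a=-2, c=M2/2=-1/45, d=(M3−M2)/(6·3)=1/405, b=Δ2−h2·(2M2+M3)/6=-43/45
t_q=15/2 → seg 2, τ=3/2; S=-2+-43/45·τ+-1/45·τ²+1/405·τ³=-139/40

  seg 0: a=5 b=-64/45 c=0 d=4/405
  seg 1: a=1 b=-52/45 c=4/45 d=-1/81
  seg 2: a=-2 b=-43/45 c=-1/45 d=1/405
S(15/2) = -139/40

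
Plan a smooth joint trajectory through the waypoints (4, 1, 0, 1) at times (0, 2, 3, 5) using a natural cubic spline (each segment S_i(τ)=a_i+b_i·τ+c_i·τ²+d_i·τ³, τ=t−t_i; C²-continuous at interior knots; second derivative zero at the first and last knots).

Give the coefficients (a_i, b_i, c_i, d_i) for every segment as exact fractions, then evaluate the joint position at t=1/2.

Δ: Δ0=-3/2, Δ1=-1, Δ2=1/2
row 1: diag=6, rhs=3; c'=1/6, d'=1/2
row 2: denom=6−1·1/6=35/6; d'=(9−1·1/2)/(35/6)=51/35
back: M2=51/35
back: M1=1/2−1/6·51/35=9/35
M: M0=0, M1=9/35, M2=51/35, M3=0
seg 0: a=4, c=M0/2=0, d=(M1−M0)/(6·2)=3/140, b=Δ0−h0·(2M0+M1)/6=-111/70
seg 1: a=1, c=M1/2=9/70, d=(M2−M1)/(6·1)=1/5, b=Δ1−h1·(2M1+M2)/6=-93/70
seg 2: a=0, c=M2/2=51/70, d=(M3−M2)/(6·2)=-17/140, b=Δ2−h2·(2M2+M3)/6=-33/70
t_q=1/2 → seg 0, τ=1/2; S=4+-111/70·τ+0·τ²+3/140·τ³=719/224

  seg 0: a=4 b=-111/70 c=0 d=3/140
  seg 1: a=1 b=-93/70 c=9/70 d=1/5
  seg 2: a=0 b=-33/70 c=51/70 d=-17/140
S(1/2) = 719/224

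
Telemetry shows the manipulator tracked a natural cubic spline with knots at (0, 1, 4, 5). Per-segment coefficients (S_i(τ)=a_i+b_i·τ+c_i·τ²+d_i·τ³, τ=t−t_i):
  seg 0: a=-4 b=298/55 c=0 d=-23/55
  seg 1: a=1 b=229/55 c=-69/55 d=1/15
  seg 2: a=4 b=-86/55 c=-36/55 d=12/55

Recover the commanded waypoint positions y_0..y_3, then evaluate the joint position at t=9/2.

y_0 = S_0(0) = a_0 = -4
y_1 = S_1(0) = a_1 = 1
y_2 = S_2(0) = a_2 = 4
y_3 = S_2(1) = 2
t_q=9/2 is in segment 2 (τ=1/2); S_2(τ)=339/110

y_0=-4 y_1=1 y_2=4 y_3=2
S(9/2) = 339/110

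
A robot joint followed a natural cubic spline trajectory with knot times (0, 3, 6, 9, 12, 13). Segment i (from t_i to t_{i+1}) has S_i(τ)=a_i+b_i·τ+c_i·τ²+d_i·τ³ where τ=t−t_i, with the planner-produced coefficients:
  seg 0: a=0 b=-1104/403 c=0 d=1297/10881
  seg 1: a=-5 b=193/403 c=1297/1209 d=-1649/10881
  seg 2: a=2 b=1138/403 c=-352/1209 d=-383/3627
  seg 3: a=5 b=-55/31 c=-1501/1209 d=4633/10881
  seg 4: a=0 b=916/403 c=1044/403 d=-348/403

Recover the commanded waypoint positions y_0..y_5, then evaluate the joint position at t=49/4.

y_0=0 y_1=-5 y_2=2 y_3=5 y_4=0 y_5=4
S(49/4) = 4621/6448

y_0 = S_0(0) = a_0 = 0
y_1 = S_1(0) = a_1 = -5
y_2 = S_2(0) = a_2 = 2
y_3 = S_3(0) = a_3 = 5
y_4 = S_4(0) = a_4 = 0
y_5 = S_4(1) = 4
t_q=49/4 is in segment 4 (τ=1/4); S_4(τ)=4621/6448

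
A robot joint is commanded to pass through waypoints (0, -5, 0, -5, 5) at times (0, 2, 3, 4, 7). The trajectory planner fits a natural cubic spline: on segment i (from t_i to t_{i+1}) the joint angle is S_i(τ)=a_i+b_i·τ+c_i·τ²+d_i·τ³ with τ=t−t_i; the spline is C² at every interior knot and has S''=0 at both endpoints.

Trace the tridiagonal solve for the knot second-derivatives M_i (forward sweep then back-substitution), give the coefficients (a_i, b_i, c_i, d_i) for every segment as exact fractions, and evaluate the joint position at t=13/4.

Δ: Δ0=-5/2, Δ1=5, Δ2=-5, Δ3=10/3
row 1: diag=6, rhs=45; c'=1/6, d'=15/2
row 2: denom=4−1·1/6=23/6; d'=(-60−1·15/2)/(23/6)=-405/23
row 3: denom=8−1·6/23=178/23; d'=(50−1·-405/23)/(178/23)=1555/178
back: M3=1555/178
back: M2=-405/23−6/23·1555/178=-1770/89
back: M1=15/2−1/6·-1770/89=1925/178
M: M0=0, M1=1925/178, M2=-1770/89, M3=1555/178, M4=0
seg 0: a=0, c=M0/2=0, d=(M1−M0)/(6·2)=1925/2136, b=Δ0−h0·(2M0+M1)/6=-1630/267
seg 1: a=-5, c=M1/2=1925/356, d=(M2−M1)/(6·1)=-5465/1068, b=Δ1−h1·(2M1+M2)/6=2515/534
seg 2: a=0, c=M2/2=-885/89, d=(M3−M2)/(6·1)=5095/1068, b=Δ2−h2·(2M2+M3)/6=185/1068
seg 3: a=-5, c=M3/2=1555/356, d=(M4−M3)/(6·3)=-1555/3204, b=Δ3−h3·(2M3+M4)/6=-2885/534
t_q=13/4 → seg 2, τ=1/4; S=0+185/1068·τ+-885/89·τ²+5095/1068·τ³=-11475/22784

  seg 0: a=0 b=-1630/267 c=0 d=1925/2136
  seg 1: a=-5 b=2515/534 c=1925/356 d=-5465/1068
  seg 2: a=0 b=185/1068 c=-885/89 d=5095/1068
  seg 3: a=-5 b=-2885/534 c=1555/356 d=-1555/3204
S(13/4) = -11475/22784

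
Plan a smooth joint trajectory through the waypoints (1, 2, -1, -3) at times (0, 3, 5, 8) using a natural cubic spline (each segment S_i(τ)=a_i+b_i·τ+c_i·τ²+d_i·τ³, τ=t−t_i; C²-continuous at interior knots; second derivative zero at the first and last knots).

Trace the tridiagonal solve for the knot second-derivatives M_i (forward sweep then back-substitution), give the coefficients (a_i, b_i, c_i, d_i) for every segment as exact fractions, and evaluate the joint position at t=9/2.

  seg 0: a=1 b=23/24 c=0 d=-5/72
  seg 1: a=2 b=-11/12 c=-5/8 d=1/6
  seg 2: a=-1 b=-17/12 c=3/8 d=-1/24
S(9/2) = -7/32

Δ: Δ0=1/3, Δ1=-3/2, Δ2=-2/3
row 1: diag=10, rhs=-11; c'=1/5, d'=-11/10
row 2: denom=10−2·1/5=48/5; d'=(5−2·-11/10)/(48/5)=3/4
back: M2=3/4
back: M1=-11/10−1/5·3/4=-5/4
M: M0=0, M1=-5/4, M2=3/4, M3=0
seg 0: a=1, c=M0/2=0, d=(M1−M0)/(6·3)=-5/72, b=Δ0−h0·(2M0+M1)/6=23/24
seg 1: a=2, c=M1/2=-5/8, d=(M2−M1)/(6·2)=1/6, b=Δ1−h1·(2M1+M2)/6=-11/12
seg 2: a=-1, c=M2/2=3/8, d=(M3−M2)/(6·3)=-1/24, b=Δ2−h2·(2M2+M3)/6=-17/12
t_q=9/2 → seg 1, τ=3/2; S=2+-11/12·τ+-5/8·τ²+1/6·τ³=-7/32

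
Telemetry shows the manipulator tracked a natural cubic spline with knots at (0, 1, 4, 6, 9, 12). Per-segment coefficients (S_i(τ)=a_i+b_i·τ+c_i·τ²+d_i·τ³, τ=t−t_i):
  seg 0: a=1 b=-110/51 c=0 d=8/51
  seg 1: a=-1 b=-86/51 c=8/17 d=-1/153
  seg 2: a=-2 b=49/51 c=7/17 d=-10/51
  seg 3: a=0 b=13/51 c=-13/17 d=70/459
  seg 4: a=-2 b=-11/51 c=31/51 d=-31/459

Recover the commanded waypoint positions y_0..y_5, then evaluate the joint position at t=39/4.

y_0=1 y_1=-1 y_2=-2 y_3=0 y_4=-2 y_5=1
S(39/4) = -2011/1088

y_0 = S_0(0) = a_0 = 1
y_1 = S_1(0) = a_1 = -1
y_2 = S_2(0) = a_2 = -2
y_3 = S_3(0) = a_3 = 0
y_4 = S_4(0) = a_4 = -2
y_5 = S_4(3) = 1
t_q=39/4 is in segment 4 (τ=3/4); S_4(τ)=-2011/1088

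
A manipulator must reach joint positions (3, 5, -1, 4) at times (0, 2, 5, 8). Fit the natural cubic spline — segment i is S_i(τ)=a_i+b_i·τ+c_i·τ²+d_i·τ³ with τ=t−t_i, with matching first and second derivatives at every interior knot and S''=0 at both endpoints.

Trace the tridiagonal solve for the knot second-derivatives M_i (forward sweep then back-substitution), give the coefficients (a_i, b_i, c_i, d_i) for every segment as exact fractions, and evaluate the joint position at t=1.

  seg 0: a=3 b=205/111 c=0 d=-47/222
  seg 1: a=5 b=-77/111 c=-47/37 d=278/999
  seg 2: a=-1 b=-89/111 c=137/111 d=-137/999
S(1) = 343/74

Δ: Δ0=1, Δ1=-2, Δ2=5/3
row 1: diag=10, rhs=-18; c'=3/10, d'=-9/5
row 2: denom=12−3·3/10=111/10; d'=(22−3·-9/5)/(111/10)=274/111
back: M2=274/111
back: M1=-9/5−3/10·274/111=-94/37
M: M0=0, M1=-94/37, M2=274/111, M3=0
seg 0: a=3, c=M0/2=0, d=(M1−M0)/(6·2)=-47/222, b=Δ0−h0·(2M0+M1)/6=205/111
seg 1: a=5, c=M1/2=-47/37, d=(M2−M1)/(6·3)=278/999, b=Δ1−h1·(2M1+M2)/6=-77/111
seg 2: a=-1, c=M2/2=137/111, d=(M3−M2)/(6·3)=-137/999, b=Δ2−h2·(2M2+M3)/6=-89/111
t_q=1 → seg 0, τ=1; S=3+205/111·τ+0·τ²+-47/222·τ³=343/74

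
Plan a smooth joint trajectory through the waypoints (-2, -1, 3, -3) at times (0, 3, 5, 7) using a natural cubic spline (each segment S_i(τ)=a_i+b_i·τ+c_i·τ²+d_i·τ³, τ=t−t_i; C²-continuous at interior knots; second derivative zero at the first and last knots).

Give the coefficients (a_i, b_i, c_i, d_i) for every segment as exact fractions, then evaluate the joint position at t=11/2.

Δ: Δ0=1/3, Δ1=2, Δ2=-3
row 1: diag=10, rhs=10; c'=1/5, d'=1
row 2: denom=8−2·1/5=38/5; d'=(-30−2·1)/(38/5)=-80/19
back: M2=-80/19
back: M1=1−1/5·-80/19=35/19
M: M0=0, M1=35/19, M2=-80/19, M3=0
seg 0: a=-2, c=M0/2=0, d=(M1−M0)/(6·3)=35/342, b=Δ0−h0·(2M0+M1)/6=-67/114
seg 1: a=-1, c=M1/2=35/38, d=(M2−M1)/(6·2)=-115/228, b=Δ1−h1·(2M1+M2)/6=124/57
seg 2: a=3, c=M2/2=-40/19, d=(M3−M2)/(6·2)=20/57, b=Δ2−h2·(2M2+M3)/6=-11/57
t_q=11/2 → seg 2, τ=1/2; S=3+-11/57·τ+-40/19·τ²+20/57·τ³=46/19

  seg 0: a=-2 b=-67/114 c=0 d=35/342
  seg 1: a=-1 b=124/57 c=35/38 d=-115/228
  seg 2: a=3 b=-11/57 c=-40/19 d=20/57
S(11/2) = 46/19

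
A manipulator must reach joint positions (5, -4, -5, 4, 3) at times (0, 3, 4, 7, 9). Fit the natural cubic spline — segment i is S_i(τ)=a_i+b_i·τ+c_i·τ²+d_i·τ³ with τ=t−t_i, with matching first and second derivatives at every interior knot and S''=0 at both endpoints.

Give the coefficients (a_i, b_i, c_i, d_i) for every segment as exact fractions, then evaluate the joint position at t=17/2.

  seg 0: a=5 b=-433/124 c=0 d=61/1116
  seg 1: a=-4 b=-125/62 c=61/124 d=65/124
  seg 2: a=-5 b=67/124 c=64/31 d=-463/1116
  seg 3: a=4 b=107/62 c=-207/124 d=69/248
S(17/2) = 7483/1984

Δ: Δ0=-3, Δ1=-1, Δ2=3, Δ3=-1/2
row 1: diag=8, rhs=12; c'=1/8, d'=3/2
row 2: denom=8−1·1/8=63/8; d'=(24−1·3/2)/(63/8)=20/7
row 3: denom=10−3·8/21=62/7; d'=(-21−3·20/7)/(62/7)=-207/62
back: M3=-207/62
back: M2=20/7−8/21·-207/62=128/31
back: M1=3/2−1/8·128/31=61/62
M: M0=0, M1=61/62, M2=128/31, M3=-207/62, M4=0
seg 0: a=5, c=M0/2=0, d=(M1−M0)/(6·3)=61/1116, b=Δ0−h0·(2M0+M1)/6=-433/124
seg 1: a=-4, c=M1/2=61/124, d=(M2−M1)/(6·1)=65/124, b=Δ1−h1·(2M1+M2)/6=-125/62
seg 2: a=-5, c=M2/2=64/31, d=(M3−M2)/(6·3)=-463/1116, b=Δ2−h2·(2M2+M3)/6=67/124
seg 3: a=4, c=M3/2=-207/124, d=(M4−M3)/(6·2)=69/248, b=Δ3−h3·(2M3+M4)/6=107/62
t_q=17/2 → seg 3, τ=3/2; S=4+107/62·τ+-207/124·τ²+69/248·τ³=7483/1984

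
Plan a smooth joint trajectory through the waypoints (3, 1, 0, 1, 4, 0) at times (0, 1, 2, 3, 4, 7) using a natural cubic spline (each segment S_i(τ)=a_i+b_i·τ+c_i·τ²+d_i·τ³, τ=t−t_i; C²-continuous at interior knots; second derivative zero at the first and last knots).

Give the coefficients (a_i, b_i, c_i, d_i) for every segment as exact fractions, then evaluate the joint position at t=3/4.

  seg 0: a=3 b=-2821/1299 c=0 d=223/1299
  seg 1: a=1 b=-2152/1299 c=223/433 d=184/1299
  seg 2: a=0 b=-262/1299 c=407/433 d=340/1299
  seg 3: a=1 b=3200/1299 c=747/433 d=-1544/1299
  seg 4: a=4 b=3050/1299 c=-797/433 d=797/3897
S(3/4) = 40007/27712

Δ: Δ0=-2, Δ1=-1, Δ2=1, Δ3=3, Δ4=-4/3
row 1: diag=4, rhs=6; c'=1/4, d'=3/2
row 2: denom=4−1·1/4=15/4; d'=(12−1·3/2)/(15/4)=14/5
row 3: denom=4−1·4/15=56/15; d'=(12−1·14/5)/(56/15)=69/28
row 4: denom=8−1·15/56=433/56; d'=(-26−1·69/28)/(433/56)=-1594/433
back: M4=-1594/433
back: M3=69/28−15/56·-1594/433=1494/433
back: M2=14/5−4/15·1494/433=814/433
back: M1=3/2−1/4·814/433=446/433
M: M0=0, M1=446/433, M2=814/433, M3=1494/433, M4=-1594/433, M5=0
seg 0: a=3, c=M0/2=0, d=(M1−M0)/(6·1)=223/1299, b=Δ0−h0·(2M0+M1)/6=-2821/1299
seg 1: a=1, c=M1/2=223/433, d=(M2−M1)/(6·1)=184/1299, b=Δ1−h1·(2M1+M2)/6=-2152/1299
seg 2: a=0, c=M2/2=407/433, d=(M3−M2)/(6·1)=340/1299, b=Δ2−h2·(2M2+M3)/6=-262/1299
seg 3: a=1, c=M3/2=747/433, d=(M4−M3)/(6·1)=-1544/1299, b=Δ3−h3·(2M3+M4)/6=3200/1299
seg 4: a=4, c=M4/2=-797/433, d=(M5−M4)/(6·3)=797/3897, b=Δ4−h4·(2M4+M5)/6=3050/1299
t_q=3/4 → seg 0, τ=3/4; S=3+-2821/1299·τ+0·τ²+223/1299·τ³=40007/27712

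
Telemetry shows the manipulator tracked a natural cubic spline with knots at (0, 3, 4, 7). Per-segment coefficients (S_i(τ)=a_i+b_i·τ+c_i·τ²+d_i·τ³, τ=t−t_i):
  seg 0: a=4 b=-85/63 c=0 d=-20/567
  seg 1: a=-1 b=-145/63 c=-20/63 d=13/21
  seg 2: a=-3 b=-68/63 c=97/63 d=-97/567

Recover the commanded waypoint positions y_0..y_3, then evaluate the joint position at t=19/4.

y_0 = S_0(0) = a_0 = 4
y_1 = S_1(0) = a_1 = -1
y_2 = S_2(0) = a_2 = -3
y_3 = S_2(3) = 3
t_q=19/4 is in segment 2 (τ=3/4); S_2(τ)=-193/64

y_0=4 y_1=-1 y_2=-3 y_3=3
S(19/4) = -193/64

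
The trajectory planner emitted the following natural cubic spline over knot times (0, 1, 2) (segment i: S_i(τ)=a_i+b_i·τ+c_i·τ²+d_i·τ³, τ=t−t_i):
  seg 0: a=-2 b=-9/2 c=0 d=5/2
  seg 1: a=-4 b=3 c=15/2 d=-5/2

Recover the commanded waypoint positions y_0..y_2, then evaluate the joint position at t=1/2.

y_0 = S_0(0) = a_0 = -2
y_1 = S_1(0) = a_1 = -4
y_2 = S_1(1) = 4
t_q=1/2 is in segment 0 (τ=1/2); S_0(τ)=-63/16

y_0=-2 y_1=-4 y_2=4
S(1/2) = -63/16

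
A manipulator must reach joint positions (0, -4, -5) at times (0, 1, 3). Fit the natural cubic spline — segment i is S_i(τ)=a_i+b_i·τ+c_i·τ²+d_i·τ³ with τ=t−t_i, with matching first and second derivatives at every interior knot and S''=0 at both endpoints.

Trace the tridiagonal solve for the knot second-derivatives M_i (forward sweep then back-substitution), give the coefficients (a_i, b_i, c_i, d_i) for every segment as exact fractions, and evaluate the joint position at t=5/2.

  seg 0: a=0 b=-55/12 c=0 d=7/12
  seg 1: a=-4 b=-17/6 c=7/4 d=-7/24
S(5/2) = -339/64

Δ: Δ0=-4, Δ1=-1/2
row 1: diag=6, rhs=21; c'=1/3, d'=7/2
back: M1=7/2
M: M0=0, M1=7/2, M2=0
seg 0: a=0, c=M0/2=0, d=(M1−M0)/(6·1)=7/12, b=Δ0−h0·(2M0+M1)/6=-55/12
seg 1: a=-4, c=M1/2=7/4, d=(M2−M1)/(6·2)=-7/24, b=Δ1−h1·(2M1+M2)/6=-17/6
t_q=5/2 → seg 1, τ=3/2; S=-4+-17/6·τ+7/4·τ²+-7/24·τ³=-339/64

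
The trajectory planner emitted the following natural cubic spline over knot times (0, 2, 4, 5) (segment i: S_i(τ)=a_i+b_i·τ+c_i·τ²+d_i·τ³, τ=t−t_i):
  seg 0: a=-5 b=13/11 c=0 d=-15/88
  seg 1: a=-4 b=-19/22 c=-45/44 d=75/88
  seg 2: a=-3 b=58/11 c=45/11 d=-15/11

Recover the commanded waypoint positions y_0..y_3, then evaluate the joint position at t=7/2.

y_0=-5 y_1=-4 y_2=-3 y_3=5
S(7/2) = -3323/704

y_0 = S_0(0) = a_0 = -5
y_1 = S_1(0) = a_1 = -4
y_2 = S_2(0) = a_2 = -3
y_3 = S_2(1) = 5
t_q=7/2 is in segment 1 (τ=3/2); S_1(τ)=-3323/704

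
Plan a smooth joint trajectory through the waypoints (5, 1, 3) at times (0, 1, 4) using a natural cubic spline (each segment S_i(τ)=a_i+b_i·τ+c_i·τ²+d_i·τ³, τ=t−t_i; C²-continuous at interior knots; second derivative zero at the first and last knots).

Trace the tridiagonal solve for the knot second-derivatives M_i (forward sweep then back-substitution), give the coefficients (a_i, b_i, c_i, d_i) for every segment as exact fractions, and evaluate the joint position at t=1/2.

  seg 0: a=5 b=-55/12 c=0 d=7/12
  seg 1: a=1 b=-17/6 c=7/4 d=-7/36
S(1/2) = 89/32

Δ: Δ0=-4, Δ1=2/3
row 1: diag=8, rhs=28; c'=3/8, d'=7/2
back: M1=7/2
M: M0=0, M1=7/2, M2=0
seg 0: a=5, c=M0/2=0, d=(M1−M0)/(6·1)=7/12, b=Δ0−h0·(2M0+M1)/6=-55/12
seg 1: a=1, c=M1/2=7/4, d=(M2−M1)/(6·3)=-7/36, b=Δ1−h1·(2M1+M2)/6=-17/6
t_q=1/2 → seg 0, τ=1/2; S=5+-55/12·τ+0·τ²+7/12·τ³=89/32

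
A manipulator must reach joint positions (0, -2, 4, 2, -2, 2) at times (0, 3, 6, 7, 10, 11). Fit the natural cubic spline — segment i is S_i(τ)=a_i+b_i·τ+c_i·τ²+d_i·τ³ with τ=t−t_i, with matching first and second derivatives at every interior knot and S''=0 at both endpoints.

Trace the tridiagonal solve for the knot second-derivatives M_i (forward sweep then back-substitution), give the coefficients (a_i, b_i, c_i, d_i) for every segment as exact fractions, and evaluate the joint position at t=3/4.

  seg 0: a=0 b=-2822/1563 c=0 d=1780/14067
  seg 1: a=-2 b=2518/1563 c=1780/1563 d=-4732/14067
  seg 2: a=4 b=-998/1563 c=-984/521 d=824/1563
  seg 3: a=2 b=-4430/1563 c=-160/521 d=1262/4689
  seg 4: a=-2 b=4048/1563 c=1102/521 d=-1102/1563
S(3/4) = -10843/8336

Δ: Δ0=-2/3, Δ1=2, Δ2=-2, Δ3=-4/3, Δ4=4
row 1: diag=12, rhs=16; c'=1/4, d'=4/3
row 2: denom=8−3·1/4=29/4; d'=(-24−3·4/3)/(29/4)=-112/29
row 3: denom=8−1·4/29=228/29; d'=(4−1·-112/29)/(228/29)=1
row 4: denom=8−3·29/76=521/76; d'=(32−3·1)/(521/76)=2204/521
back: M4=2204/521
back: M3=1−29/76·2204/521=-320/521
back: M2=-112/29−4/29·-320/521=-1968/521
back: M1=4/3−1/4·-1968/521=3560/1563
M: M0=0, M1=3560/1563, M2=-1968/521, M3=-320/521, M4=2204/521, M5=0
seg 0: a=0, c=M0/2=0, d=(M1−M0)/(6·3)=1780/14067, b=Δ0−h0·(2M0+M1)/6=-2822/1563
seg 1: a=-2, c=M1/2=1780/1563, d=(M2−M1)/(6·3)=-4732/14067, b=Δ1−h1·(2M1+M2)/6=2518/1563
seg 2: a=4, c=M2/2=-984/521, d=(M3−M2)/(6·1)=824/1563, b=Δ2−h2·(2M2+M3)/6=-998/1563
seg 3: a=2, c=M3/2=-160/521, d=(M4−M3)/(6·3)=1262/4689, b=Δ3−h3·(2M3+M4)/6=-4430/1563
seg 4: a=-2, c=M4/2=1102/521, d=(M5−M4)/(6·1)=-1102/1563, b=Δ4−h4·(2M4+M5)/6=4048/1563
t_q=3/4 → seg 0, τ=3/4; S=0+-2822/1563·τ+0·τ²+1780/14067·τ³=-10843/8336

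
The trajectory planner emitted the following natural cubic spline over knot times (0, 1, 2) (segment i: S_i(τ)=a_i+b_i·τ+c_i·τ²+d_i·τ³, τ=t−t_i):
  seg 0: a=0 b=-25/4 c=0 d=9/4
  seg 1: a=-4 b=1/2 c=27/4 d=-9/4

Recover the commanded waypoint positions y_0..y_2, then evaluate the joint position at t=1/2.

y_0 = S_0(0) = a_0 = 0
y_1 = S_1(0) = a_1 = -4
y_2 = S_1(1) = 1
t_q=1/2 is in segment 0 (τ=1/2); S_0(τ)=-91/32

y_0=0 y_1=-4 y_2=1
S(1/2) = -91/32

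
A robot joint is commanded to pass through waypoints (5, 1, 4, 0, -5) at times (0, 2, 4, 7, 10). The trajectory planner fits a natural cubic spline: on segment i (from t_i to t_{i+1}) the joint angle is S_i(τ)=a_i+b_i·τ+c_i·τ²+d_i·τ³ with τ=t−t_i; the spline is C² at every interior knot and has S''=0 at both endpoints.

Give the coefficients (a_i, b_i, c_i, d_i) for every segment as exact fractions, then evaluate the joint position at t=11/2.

Δ: Δ0=-2, Δ1=3/2, Δ2=-4/3, Δ3=-5/3
row 1: diag=8, rhs=21; c'=1/4, d'=21/8
row 2: denom=10−2·1/4=19/2; d'=(-17−2·21/8)/(19/2)=-89/38
row 3: denom=12−3·6/19=210/19; d'=(-2−3·-89/38)/(210/19)=191/420
back: M3=191/420
back: M2=-89/38−6/19·191/420=-87/35
back: M1=21/8−1/4·-87/35=909/280
M: M0=0, M1=909/280, M2=-87/35, M3=191/420, M4=0
seg 0: a=5, c=M0/2=0, d=(M1−M0)/(6·2)=303/1120, b=Δ0−h0·(2M0+M1)/6=-863/280
seg 1: a=1, c=M1/2=909/560, d=(M2−M1)/(6·2)=-107/224, b=Δ1−h1·(2M1+M2)/6=23/140
seg 2: a=4, c=M2/2=-87/70, d=(M3−M2)/(6·3)=247/1512, b=Δ2−h2·(2M2+M3)/6=37/40
seg 3: a=0, c=M3/2=191/840, d=(M4−M3)/(6·3)=-191/7560, b=Δ3−h3·(2M3+M4)/6=-297/140
t_q=11/2 → seg 2, τ=3/2; S=4+37/40·τ+-87/70·τ²+247/1512·τ³=7039/2240

  seg 0: a=5 b=-863/280 c=0 d=303/1120
  seg 1: a=1 b=23/140 c=909/560 d=-107/224
  seg 2: a=4 b=37/40 c=-87/70 d=247/1512
  seg 3: a=0 b=-297/140 c=191/840 d=-191/7560
S(11/2) = 7039/2240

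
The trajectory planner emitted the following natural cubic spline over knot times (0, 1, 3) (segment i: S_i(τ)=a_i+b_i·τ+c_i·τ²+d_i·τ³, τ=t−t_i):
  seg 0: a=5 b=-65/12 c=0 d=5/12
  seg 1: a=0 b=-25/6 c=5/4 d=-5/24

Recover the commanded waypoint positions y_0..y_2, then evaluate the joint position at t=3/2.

y_0 = S_0(0) = a_0 = 5
y_1 = S_1(0) = a_1 = 0
y_2 = S_1(2) = -5
t_q=3/2 is in segment 1 (τ=1/2); S_1(τ)=-115/64

y_0=5 y_1=0 y_2=-5
S(3/2) = -115/64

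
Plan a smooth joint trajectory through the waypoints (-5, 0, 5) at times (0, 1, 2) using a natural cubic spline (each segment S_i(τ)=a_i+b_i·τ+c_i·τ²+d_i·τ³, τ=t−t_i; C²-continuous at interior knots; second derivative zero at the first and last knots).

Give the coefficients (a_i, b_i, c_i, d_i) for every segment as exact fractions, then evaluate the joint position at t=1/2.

  seg 0: a=-5 b=5 c=0 d=0
  seg 1: a=0 b=5 c=0 d=0
S(1/2) = -5/2

Δ: Δ0=5, Δ1=5
row 1: diag=4, rhs=0; c'=1/4, d'=0
back: M1=0
M: M0=0, M1=0, M2=0
seg 0: a=-5, c=M0/2=0, d=(M1−M0)/(6·1)=0, b=Δ0−h0·(2M0+M1)/6=5
seg 1: a=0, c=M1/2=0, d=(M2−M1)/(6·1)=0, b=Δ1−h1·(2M1+M2)/6=5
t_q=1/2 → seg 0, τ=1/2; S=-5+5·τ+0·τ²+0·τ³=-5/2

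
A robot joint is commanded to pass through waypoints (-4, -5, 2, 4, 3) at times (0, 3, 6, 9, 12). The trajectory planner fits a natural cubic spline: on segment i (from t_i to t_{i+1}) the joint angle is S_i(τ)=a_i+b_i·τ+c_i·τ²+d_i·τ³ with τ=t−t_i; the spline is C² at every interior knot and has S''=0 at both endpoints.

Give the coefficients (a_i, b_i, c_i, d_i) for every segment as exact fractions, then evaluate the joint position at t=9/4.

  seg 0: a=-4 b=-193/168 c=0 d=137/1512
  seg 1: a=-5 b=109/84 c=137/168 d=-79/504
  seg 2: a=2 b=47/24 c=-25/42 d=83/1512
  seg 3: a=4 b=-11/84 c=-17/168 d=17/1512
S(9/4) = -2843/512

Δ: Δ0=-1/3, Δ1=7/3, Δ2=2/3, Δ3=-1/3
row 1: diag=12, rhs=16; c'=1/4, d'=4/3
row 2: denom=12−3·1/4=45/4; d'=(-10−3·4/3)/(45/4)=-56/45
row 3: denom=12−3·4/15=56/5; d'=(-6−3·-56/45)/(56/5)=-17/84
back: M3=-17/84
back: M2=-56/45−4/15·-17/84=-25/21
back: M1=4/3−1/4·-25/21=137/84
M: M0=0, M1=137/84, M2=-25/21, M3=-17/84, M4=0
seg 0: a=-4, c=M0/2=0, d=(M1−M0)/(6·3)=137/1512, b=Δ0−h0·(2M0+M1)/6=-193/168
seg 1: a=-5, c=M1/2=137/168, d=(M2−M1)/(6·3)=-79/504, b=Δ1−h1·(2M1+M2)/6=109/84
seg 2: a=2, c=M2/2=-25/42, d=(M3−M2)/(6·3)=83/1512, b=Δ2−h2·(2M2+M3)/6=47/24
seg 3: a=4, c=M3/2=-17/168, d=(M4−M3)/(6·3)=17/1512, b=Δ3−h3·(2M3+M4)/6=-11/84
t_q=9/4 → seg 0, τ=9/4; S=-4+-193/168·τ+0·τ²+137/1512·τ³=-2843/512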